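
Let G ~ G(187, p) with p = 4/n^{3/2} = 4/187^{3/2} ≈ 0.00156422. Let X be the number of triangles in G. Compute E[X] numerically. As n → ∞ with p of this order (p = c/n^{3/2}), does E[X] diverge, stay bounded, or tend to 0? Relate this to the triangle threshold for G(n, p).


Number of potential triangles: C(187, 3) = 1072445.
Each occurs with probability p³ ≈ (0.00156422)³ ≈ 3.82730211e-09.
By linearity: E[X] = C(187, 3)·p³ ≈ 1072445 · 3.82730211e-09 ≈ 0.004105.
Since α = 3/2 > 1, p = c/n^{3/2} = o(1/n) is below the triangle threshold p ~ 1/n. Asymptotically E[X] ~ (c³/6)·n^{3(1−α)} = (4³/6)·n^{-1.5} → 0, so by Markov's inequality G has no triangles w.h.p.

E[X] ≈ 0.004105; in regime p = Θ(1/n^{3/2}) E[X] tends to 0 (below the triangle threshold p ~ 1/n).


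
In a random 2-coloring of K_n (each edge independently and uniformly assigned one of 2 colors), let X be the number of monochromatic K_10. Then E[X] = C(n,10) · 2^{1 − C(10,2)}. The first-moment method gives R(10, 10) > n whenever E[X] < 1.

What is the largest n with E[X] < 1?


We need C(n, 10) · 2^{1 − 45} < 1, i.e. C(n, 10) < 2^{45 − 1} = 17592186044416.
Check values of n near the boundary:
  n = 96: C(96, 10) = 11279926456656; 11279926456656 < 17592186044416? YES
  n = 97: C(97, 10) = 12576469727536; 12576469727536 < 17592186044416? YES
  n = 98: C(98, 10) = 14005614014756; 14005614014756 < 17592186044416? YES
  n = 99: C(99, 10) = 15579278510796; 15579278510796 < 17592186044416? YES
  n = 100: C(100, 10) = 17310309456440; 17310309456440 < 17592186044416? YES
  n = 101: C(101, 10) = 19212541264840; 19212541264840 < 17592186044416? NO
  n = 102: C(102, 10) = 21300860967540; 21300860967540 < 17592186044416? NO
The largest n with C(n, 10) < 17592186044416 is n = 100 (where E[X] = 2163788682055/2199023255552 ≈ 0.9840). Hence R(10, 10) > 100, i.e. R(10, 10) ≥ 101.

Largest n = 100; hence R(10, 10) > 100.


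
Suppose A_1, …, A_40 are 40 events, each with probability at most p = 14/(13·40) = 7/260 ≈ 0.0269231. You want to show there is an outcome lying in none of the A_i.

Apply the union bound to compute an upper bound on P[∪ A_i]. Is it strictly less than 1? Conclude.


Union bound: P[∪_{i=1}^{40} A_i] ≤ Σ_i P[A_i] ≤ 40·p = 40·(7/260) = 14/13.
Numerically: 14/13 ≈ 1.0769231.
Is 14/13 < 1? NO.
Since the bound 14/13 is ≥ 1, the union bound is uninformative here; it does NOT by itself certify existence.

40·p = 14/13 ≈ 1.0769231; existence NOT certified by the union bound.


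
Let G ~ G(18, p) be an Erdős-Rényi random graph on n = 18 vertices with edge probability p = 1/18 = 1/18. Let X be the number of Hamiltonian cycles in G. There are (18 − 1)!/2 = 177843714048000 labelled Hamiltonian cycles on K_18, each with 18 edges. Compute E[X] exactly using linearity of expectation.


K_18 has (18 − 1)!/2 = 177843714048000 labelled Hamiltonian cycles.
For each such Hamiltonian cycle H, let X_H = 1 if all 18 edges of H are present in G. Then P[X_H = 1] = p^{18} = (1/18)^{18} = 1/39346408075296537575424.
Summing the indicators: E[X] = Σ_H E[X_H] = 177843714048000 · p^{18} = 177843714048000 · 1/39346408075296537575424 = 14889875/3294258113514384.
Numerically: E[X] ≈ 4.52e-09.

E[X] = 177843714048000 · (1/18)^{18} = 14889875/3294258113514384 ≈ 4.52e-09.


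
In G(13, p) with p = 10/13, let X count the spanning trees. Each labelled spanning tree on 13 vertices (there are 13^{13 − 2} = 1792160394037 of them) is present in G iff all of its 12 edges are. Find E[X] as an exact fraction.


K_13 has 13^{13 − 2} = 1792160394037 labelled spanning trees.
For each such spanning tree H, let X_H = 1 if all 12 edges of H are present in G. Then P[X_H = 1] = p^{12} = (10/13)^{12} = 1000000000000/23298085122481.
By linearity of expectation: E[X] = Σ_H E[X_H] = 1792160394037 · p^{12} = 1792160394037 · 1000000000000/23298085122481 = 1000000000000/13.
Numerically: E[X] ≈ 7.69e+10.

E[X] = 1792160394037 · (10/13)^{12} = 1000000000000/13 ≈ 7.69e+10.


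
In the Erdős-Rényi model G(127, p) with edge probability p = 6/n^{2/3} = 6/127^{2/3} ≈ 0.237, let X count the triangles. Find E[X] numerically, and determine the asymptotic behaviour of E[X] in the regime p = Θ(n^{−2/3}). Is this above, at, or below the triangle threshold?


Number of potential triangles: C(127, 3) = 333375.
Each occurs with probability p³ ≈ (0.237)³ ≈ 1.33920e-02.
By linearity: E[X] = C(127, 3)·p³ ≈ 333375 · 1.33920e-02 ≈ 4464.567.
Since α = 2/3 < 1, p = c/n^{2/3} ≫ 1/n is above the triangle threshold p ~ 1/n. Asymptotically E[X] ~ (c³/6)·n^{3(1−α)} = (6³/6)·n^{1} → ∞; triangles are abundant w.h.p.

E[X] ≈ 4464.567; in regime p = Θ(1/n^{2/3}) E[X] diverges (above the triangle threshold p ~ 1/n).


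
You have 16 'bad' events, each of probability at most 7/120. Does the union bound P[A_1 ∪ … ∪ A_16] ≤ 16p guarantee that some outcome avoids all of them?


Union bound: P[∪_{i=1}^{16} A_i] ≤ Σ_i P[A_i] ≤ 16·p = 16·(7/120) = 14/15.
Numerically: 14/15 ≈ 0.933333.
Is 14/15 < 1? YES.
Since P[∪ A_i] ≤ 14/15 < 1, the complement has P[∩ A_i^c] ≥ 1 − 14/15 = 1/15 > 0, so some outcome avoids every A_i.

16·p = 14/15 ≈ 0.933333; existence CERTIFIED by the union bound.


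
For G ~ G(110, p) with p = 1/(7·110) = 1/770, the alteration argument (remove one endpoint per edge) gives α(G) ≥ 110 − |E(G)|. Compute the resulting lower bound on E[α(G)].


E[|E(G)|] = C(110, 2)·p = 5995 · (1/770) = 109/14.
E[α(G)] ≥ n − E[|E(G)|] = 110 − 109/14 = 1431/14.
Numerically: ≈ 102.21429.
(This is only a lower bound; the true E[α(G)] may be larger.)

E[α(G)] ≥ 1431/14 ≈ 102.21429.


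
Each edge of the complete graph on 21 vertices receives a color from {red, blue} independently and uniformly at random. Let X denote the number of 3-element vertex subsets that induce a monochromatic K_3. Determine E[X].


Let X = Σ_S X_S over the C(21, 3) = 1330 subsets S of size 3, where X_S = 1 if the K_3 on S is monochromatic.
For a fixed S, the K_3 on S has C(3, 2) = 3 edges. P[all 3 edges red] = (1/2)^3, and likewise for blue, so P[monochromatic] = 2·(1/2)^3 = 2^{1 − 3} = 1/4.
By linearity: E[X] = C(21, 3) · 2^{1 − 3} = 1330 · 1/4 = 665/2.
Numerically: E[X] ≈ 332.50000.

E[X] = C(21,3)·2^(1−C(3,2)) = 665/2 ≈ 332.50000.


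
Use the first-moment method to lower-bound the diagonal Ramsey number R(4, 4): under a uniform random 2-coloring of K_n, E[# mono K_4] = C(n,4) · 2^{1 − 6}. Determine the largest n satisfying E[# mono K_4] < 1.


We need C(n, 4) · 2^{1 − 6} < 1, i.e. C(n, 4) < 2^{6 − 1} = 32.
Check values of n near the boundary:
  n = 4: C(4, 4) = 1; 1 < 32? YES
  n = 5: C(5, 4) = 5; 5 < 32? YES
  n = 6: C(6, 4) = 15; 15 < 32? YES
  n = 7: C(7, 4) = 35; 35 < 32? NO
  n = 8: C(8, 4) = 70; 70 < 32? NO
The largest n with C(n, 4) < 32 is n = 6 (where E[X] = 15/32 ≈ 0.469). Hence R(4, 4) > 6, i.e. R(4, 4) ≥ 7.

Largest n = 6; hence R(4, 4) > 6.


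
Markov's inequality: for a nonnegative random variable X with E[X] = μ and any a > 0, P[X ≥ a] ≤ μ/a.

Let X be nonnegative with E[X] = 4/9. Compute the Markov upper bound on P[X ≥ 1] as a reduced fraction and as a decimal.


μ = E[X] = 4/9, a = 1.
Markov: P[X ≥ 1] ≤ μ/a = (4/9)/1 = 4/9.
Numerically: ≈ 0.444.
(Since a = 1 > μ = 0.444, the bound 4/9 is < 1 and informative.)

P[X ≥ 1] ≤ 4/9 ≈ 0.444.


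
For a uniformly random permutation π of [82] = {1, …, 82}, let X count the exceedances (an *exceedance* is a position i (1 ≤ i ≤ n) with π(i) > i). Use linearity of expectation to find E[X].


Write X = Σ_{i=1}^{82} X_i, where X_i = 1_{π(i) > i}.
For each fixed i, π(i) is uniform over {1, …, 82} (marginal of a uniform permutation), so P[π(i) > i] = (n − i)/n. Summing: Σ_{i=1}^{82} (n − i)/n = (0 + 1 + … + 81)/82 = 82(82 − 1)/(2·82) = (82 − 1)/2.
Hence E[X] = Σ_{i=1}^{82} (82 − i)/82 = 81/2 ≈ 40.50000.

E[X] = 81/2 = 40.50000.


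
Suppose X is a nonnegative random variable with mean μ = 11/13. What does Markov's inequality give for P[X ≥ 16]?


μ = E[X] = 11/13, a = 16.
Markov: P[X ≥ 16] ≤ μ/a = (11/13)/16 = 11/208.
Numerically: ≈ 0.052885.
(Since a = 16 > μ = 0.846154, the bound 11/208 is < 1 and informative.)

P[X ≥ 16] ≤ 11/208 ≈ 0.052885.


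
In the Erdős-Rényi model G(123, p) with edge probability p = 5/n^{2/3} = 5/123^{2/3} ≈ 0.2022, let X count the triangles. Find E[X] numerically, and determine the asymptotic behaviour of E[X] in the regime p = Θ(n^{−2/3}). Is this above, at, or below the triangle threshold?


Number of potential triangles: C(123, 3) = 302621.
Each occurs with probability p³ ≈ (0.2022)³ ≈ 8.262278e-03.
By linearity: E[X] = C(123, 3)·p³ ≈ 302621 · 8.262278e-03 ≈ 2500.3388.
Since α = 2/3 < 1, p = c/n^{2/3} ≫ 1/n is above the triangle threshold p ~ 1/n. Asymptotically E[X] ~ (c³/6)·n^{3(1−α)} = (5³/6)·n^{1} → ∞; triangles are abundant w.h.p.

E[X] ≈ 2500.3388; in regime p = Θ(1/n^{2/3}) E[X] diverges (above the triangle threshold p ~ 1/n).


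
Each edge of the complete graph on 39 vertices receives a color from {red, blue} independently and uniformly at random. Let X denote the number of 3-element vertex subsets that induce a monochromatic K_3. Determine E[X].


Let X = Σ_S X_S over the C(39, 3) = 9139 subsets S of size 3, where X_S = 1 if the K_3 on S is monochromatic.
For a fixed S, the K_3 on S has C(3, 2) = 3 edges. P[all 3 edges red] = (1/2)^3, and likewise for blue, so P[monochromatic] = 2·(1/2)^3 = 2^{1 − 3} = 1/4.
Summing: E[X] = C(39, 3) · 2^{1 − 3} = 9139 · 1/4 = 9139/4.
Numerically: E[X] ≈ 2284.750000.

E[X] = C(39,3)·2^(1−C(3,2)) = 9139/4 ≈ 2284.750000.


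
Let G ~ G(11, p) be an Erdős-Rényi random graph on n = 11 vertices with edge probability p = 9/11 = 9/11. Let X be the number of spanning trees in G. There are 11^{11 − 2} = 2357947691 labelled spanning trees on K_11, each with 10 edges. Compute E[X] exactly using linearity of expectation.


K_11 has 11^{11 − 2} = 2357947691 labelled spanning trees.
For each such spanning tree H, let X_H = 1 if all 10 edges of H are present in G. Then P[X_H = 1] = p^{10} = (9/11)^{10} = 3486784401/25937424601.
By linearity of expectation: E[X] = Σ_H E[X_H] = 2357947691 · p^{10} = 2357947691 · 3486784401/25937424601 = 3486784401/11.
Numerically: E[X] ≈ 3.17e+08.

E[X] = 2357947691 · (9/11)^{10} = 3486784401/11 ≈ 3.17e+08.


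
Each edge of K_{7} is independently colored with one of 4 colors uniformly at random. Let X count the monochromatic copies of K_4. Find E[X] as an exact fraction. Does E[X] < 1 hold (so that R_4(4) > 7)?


E[X] = C(7, 4) · 4^{1 − 6} = 35 · 4^{−5} = 35/1024.
As a reduced fraction: E[X] = 35/1024 ≈ 0.034180.
Is E[X] < 1? YES.
Since E[X] < 1, there exists a 4-coloring of K_{7} with no monochromatic K_4; hence R_4(4) > 7.

E[X] = 35/1024 ≈ 0.034180; E[X] < 1, so R_4(4) > 7.


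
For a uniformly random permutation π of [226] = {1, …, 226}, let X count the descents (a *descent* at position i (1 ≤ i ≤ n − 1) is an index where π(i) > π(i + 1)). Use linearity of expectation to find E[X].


Write X = Σ X_I over i = 1, …, 225, with X_I the indicator of one descent.
There are 225 indicators.
For each fixed i, the pair (π(i), π(i+1)) is a uniformly random ordered pair of distinct values from {1, …, 226}; by symmetry P[π(i) > π(i+1)] = 1/2.
By linearity: E[X] = 225 · (1/2) = (226 − 1) · (1/2) = 225/2 ≈ 112.500000.

E[X] = 225/2 = 112.500000.


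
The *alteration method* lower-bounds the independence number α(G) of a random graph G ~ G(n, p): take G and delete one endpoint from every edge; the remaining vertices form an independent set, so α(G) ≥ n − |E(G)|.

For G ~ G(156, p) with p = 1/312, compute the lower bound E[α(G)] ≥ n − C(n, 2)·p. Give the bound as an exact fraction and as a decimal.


E[|E(G)|] = C(156, 2)·p = 12090 · (1/312) = 155/4.
E[α(G)] ≥ n − E[|E(G)|] = 156 − 155/4 = 469/4.
Numerically: ≈ 117.250000.
(This is only a lower bound; the true E[α(G)] may be larger.)

E[α(G)] ≥ 469/4 ≈ 117.250000.


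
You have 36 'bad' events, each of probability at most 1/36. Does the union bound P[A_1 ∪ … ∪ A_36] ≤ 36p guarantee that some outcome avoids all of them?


Union bound: P[∪_{i=1}^{36} A_i] ≤ Σ_i P[A_i] ≤ 36·p = 36·(1/36) = 1.
Numerically: 1 ≈ 1.000.
Is 1 < 1? NO.
Since the bound 1 is ≥ 1, the union bound is uninformative here; it does NOT by itself certify existence.

36·p = 1 ≈ 1.000; existence NOT certified by the union bound.


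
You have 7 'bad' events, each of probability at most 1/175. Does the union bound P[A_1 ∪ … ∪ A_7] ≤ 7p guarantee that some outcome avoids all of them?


Union bound: P[∪_{i=1}^{7} A_i] ≤ Σ_i P[A_i] ≤ 7·p = 7·(1/175) = 1/25.
Numerically: 1/25 ≈ 0.04000.
Is 1/25 < 1? YES.
Since P[∪ A_i] ≤ 1/25 < 1, the complement has P[∩ A_i^c] ≥ 1 − 1/25 = 24/25 > 0, so some outcome avoids every A_i.

7·p = 1/25 ≈ 0.04000; existence CERTIFIED by the union bound.


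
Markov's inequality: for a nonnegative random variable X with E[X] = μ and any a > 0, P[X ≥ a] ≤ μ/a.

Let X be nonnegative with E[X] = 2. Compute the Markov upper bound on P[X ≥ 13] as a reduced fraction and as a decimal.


μ = E[X] = 2, a = 13.
Markov: P[X ≥ 13] ≤ μ/a = (2)/13 = 2/13.
Numerically: ≈ 0.15385.
(Since a = 13 > μ = 2.00000, the bound 2/13 is < 1 and informative.)

P[X ≥ 13] ≤ 2/13 ≈ 0.15385.


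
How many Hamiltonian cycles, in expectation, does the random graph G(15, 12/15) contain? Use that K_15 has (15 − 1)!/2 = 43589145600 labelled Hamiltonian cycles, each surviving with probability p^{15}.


K_15 has (15 − 1)!/2 = 43589145600 labelled Hamiltonian cycles.
For each such Hamiltonian cycle H, let X_H = 1 if all 15 edges of H are present in G. Then P[X_H = 1] = p^{15} = (4/5)^{15} = 1073741824/30517578125.
By linearity: E[X] = Σ_H E[X_H] = 43589145600 · p^{15} = 43589145600 · 1073741824/30517578125 = 1872139548125822976/1220703125.
Numerically: E[X] ≈ 1.5337e+09.

E[X] = 43589145600 · (4/5)^{15} = 1872139548125822976/1220703125 ≈ 1.5337e+09.


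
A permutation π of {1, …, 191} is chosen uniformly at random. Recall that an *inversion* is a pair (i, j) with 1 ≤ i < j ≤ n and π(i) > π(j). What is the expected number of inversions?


Write X = Σ X_I over the C(191, 2) = 18145 pairs i < j, with X_I the indicator of one inversion.
There are 18145 indicators.
For each fixed pair i < j, the values π(i) and π(j) are two distinct elements of {1, …, 191} in uniformly random order; by symmetry P[π(i) > π(j)] = 1/2.
By linearity: E[X] = 18145 · (1/2) = C(191, 2) · (1/2) = 18145/2 = 18145/2 ≈ 9072.5000.

E[X] = 18145/2 = 9072.5000.


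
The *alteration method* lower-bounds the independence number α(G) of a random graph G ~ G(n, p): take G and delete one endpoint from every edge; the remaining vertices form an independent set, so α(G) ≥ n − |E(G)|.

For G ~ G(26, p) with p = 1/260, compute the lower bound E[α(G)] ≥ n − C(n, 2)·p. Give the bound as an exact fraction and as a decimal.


E[|E(G)|] = C(26, 2)·p = 325 · (1/260) = 5/4.
E[α(G)] ≥ n − E[|E(G)|] = 26 − 5/4 = 99/4.
Numerically: ≈ 24.750000.
(This is only a lower bound; the true E[α(G)] may be larger.)

E[α(G)] ≥ 99/4 ≈ 24.750000.


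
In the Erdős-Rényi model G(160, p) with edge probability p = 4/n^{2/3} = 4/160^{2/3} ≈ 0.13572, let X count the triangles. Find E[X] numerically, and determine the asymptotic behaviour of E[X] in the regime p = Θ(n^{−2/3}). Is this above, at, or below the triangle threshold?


Number of potential triangles: C(160, 3) = 669920.
Each occurs with probability p³ ≈ (0.13572)³ ≈ 2.5000000e-03.
By linearity: E[X] = C(160, 3)·p³ ≈ 669920 · 2.5000000e-03 ≈ 1674.80000.
Since α = 2/3 < 1, p = c/n^{2/3} ≫ 1/n is above the triangle threshold p ~ 1/n. Asymptotically E[X] ~ (c³/6)·n^{3(1−α)} = (4³/6)·n^{1} → ∞; triangles are abundant w.h.p.

E[X] ≈ 1674.80000; in regime p = Θ(1/n^{2/3}) E[X] diverges (above the triangle threshold p ~ 1/n).


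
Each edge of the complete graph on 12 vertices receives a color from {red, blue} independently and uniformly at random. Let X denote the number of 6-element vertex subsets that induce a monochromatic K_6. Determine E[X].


Let X = Σ_S X_S over the C(12, 6) = 924 subsets S of size 6, where X_S = 1 if the K_6 on S is monochromatic.
For a fixed S, the K_6 on S has C(6, 2) = 15 edges. P[all 15 edges red] = (1/2)^15, and likewise for blue, so P[monochromatic] = 2·(1/2)^15 = 2^{1 − 15} = 1/16384.
By linearity: E[X] = C(12, 6) · 2^{1 − 15} = 924 · 1/16384 = 231/4096.
Numerically: E[X] ≈ 0.0564.

E[X] = C(12,6)·2^(1−C(6,2)) = 231/4096 ≈ 0.0564.


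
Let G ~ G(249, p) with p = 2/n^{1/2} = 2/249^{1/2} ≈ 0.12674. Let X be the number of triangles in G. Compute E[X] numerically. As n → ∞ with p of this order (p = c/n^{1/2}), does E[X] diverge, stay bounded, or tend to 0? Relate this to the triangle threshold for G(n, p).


Number of potential triangles: C(249, 3) = 2542124.
Each occurs with probability p³ ≈ (0.12674)³ ≈ 2.0360618e-03.
By linearity: E[X] = C(249, 3)·p³ ≈ 2542124 · 2.0360618e-03 ≈ 5175.92169.
Since α = 1/2 < 1, p = c/n^{1/2} ≫ 1/n is above the triangle threshold p ~ 1/n. Asymptotically E[X] ~ (c³/6)·n^{3(1−α)} = (2³/6)·n^{1.5} → ∞; triangles are abundant w.h.p.

E[X] ≈ 5175.92169; in regime p = Θ(1/n^{1/2}) E[X] diverges (above the triangle threshold p ~ 1/n).


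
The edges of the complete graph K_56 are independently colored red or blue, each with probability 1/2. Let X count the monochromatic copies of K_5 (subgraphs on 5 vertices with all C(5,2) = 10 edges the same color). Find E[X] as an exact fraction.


Let X = Σ_S X_S over the C(56, 5) = 3819816 subsets S of size 5, where X_S = 1 if the K_5 on S is monochromatic.
For a fixed S, the K_5 on S has C(5, 2) = 10 edges. P[all 10 edges red] = (1/2)^10, and likewise for blue, so P[monochromatic] = 2·(1/2)^10 = 2^{1 − 10} = 1/512.
Summing: E[X] = C(56, 5) · 2^{1 − 10} = 3819816 · 1/512 = 477477/64.
Numerically: E[X] ≈ 7460.578.

E[X] = C(56,5)·2^(1−C(5,2)) = 477477/64 ≈ 7460.578.


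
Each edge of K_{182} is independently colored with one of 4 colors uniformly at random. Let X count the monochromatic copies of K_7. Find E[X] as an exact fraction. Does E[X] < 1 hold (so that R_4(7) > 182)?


E[X] = C(182, 7) · 4^{1 − 21} = 1167752750736 · 4^{−20} = 1167752750736/1099511627776.
As a reduced fraction: E[X] = 72984546921/68719476736 ≈ 1.0620649.
Is E[X] < 1? NO.
Since E[X] ≥ 1, the first-moment bound is inconclusive at n = 182; it does NOT by itself certify R_4(7) > 182.

E[X] = 72984546921/68719476736 ≈ 1.0620649; E[X] ≥ 1; first-moment method inconclusive here.


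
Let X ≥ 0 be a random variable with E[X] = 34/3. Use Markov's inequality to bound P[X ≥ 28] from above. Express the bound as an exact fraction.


μ = E[X] = 34/3, a = 28.
Markov: P[X ≥ 28] ≤ μ/a = (34/3)/28 = 17/42.
Numerically: ≈ 0.4048.
(Since a = 28 > μ = 11.3333, the bound 17/42 is < 1 and informative.)

P[X ≥ 28] ≤ 17/42 ≈ 0.4048.


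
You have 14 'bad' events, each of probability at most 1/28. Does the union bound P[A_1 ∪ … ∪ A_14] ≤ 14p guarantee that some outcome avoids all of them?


Union bound: P[∪_{i=1}^{14} A_i] ≤ Σ_i P[A_i] ≤ 14·p = 14·(1/28) = 1/2.
Numerically: 1/2 ≈ 0.500000.
Is 1/2 < 1? YES.
Since P[∪ A_i] ≤ 1/2 < 1, the complement has P[∩ A_i^c] ≥ 1 − 1/2 = 1/2 > 0, so some outcome avoids every A_i.

14·p = 1/2 ≈ 0.500000; existence CERTIFIED by the union bound.


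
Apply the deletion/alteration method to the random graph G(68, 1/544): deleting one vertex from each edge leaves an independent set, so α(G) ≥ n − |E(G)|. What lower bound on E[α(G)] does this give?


E[|E(G)|] = C(68, 2)·p = 2278 · (1/544) = 67/16.
E[α(G)] ≥ n − E[|E(G)|] = 68 − 67/16 = 1021/16.
Numerically: ≈ 63.812.
(This is only a lower bound; the true E[α(G)] may be larger.)

E[α(G)] ≥ 1021/16 ≈ 63.812.


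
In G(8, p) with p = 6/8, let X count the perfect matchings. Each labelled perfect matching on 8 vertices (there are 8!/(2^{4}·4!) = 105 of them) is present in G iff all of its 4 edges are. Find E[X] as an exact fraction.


K_8 has 8!/(2^{4}·4!) = 105 labelled perfect matchings.
For each such perfect matching H, let X_H = 1 if all 4 edges of H are present in G. Then P[X_H = 1] = p^{4} = (3/4)^{4} = 81/256.
By linearity: E[X] = Σ_H E[X_H] = 105 · p^{4} = 105 · 81/256 = 8505/256.
Numerically: E[X] ≈ 33.223.

E[X] = 105 · (3/4)^{4} = 8505/256 ≈ 33.223.


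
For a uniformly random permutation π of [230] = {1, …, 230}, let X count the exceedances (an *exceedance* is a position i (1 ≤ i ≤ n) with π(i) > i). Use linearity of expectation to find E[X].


Write X = Σ_{i=1}^{230} X_i, where X_i = 1_{π(i) > i}.
For each fixed i, π(i) is uniform over {1, …, 230} (marginal of a uniform permutation), so P[π(i) > i] = (n − i)/n. Summing: Σ_{i=1}^{230} (n − i)/n = (0 + 1 + … + 229)/230 = 230(230 − 1)/(2·230) = (230 − 1)/2.
Hence E[X] = Σ_{i=1}^{230} (230 − i)/230 = 229/2 ≈ 114.500.

E[X] = 229/2 = 114.500.


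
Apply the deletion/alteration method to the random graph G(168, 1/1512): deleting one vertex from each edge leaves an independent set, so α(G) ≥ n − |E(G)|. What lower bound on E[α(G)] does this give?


E[|E(G)|] = C(168, 2)·p = 14028 · (1/1512) = 167/18.
E[α(G)] ≥ n − E[|E(G)|] = 168 − 167/18 = 2857/18.
Numerically: ≈ 158.72222.
(This is only a lower bound; the true E[α(G)] may be larger.)

E[α(G)] ≥ 2857/18 ≈ 158.72222.


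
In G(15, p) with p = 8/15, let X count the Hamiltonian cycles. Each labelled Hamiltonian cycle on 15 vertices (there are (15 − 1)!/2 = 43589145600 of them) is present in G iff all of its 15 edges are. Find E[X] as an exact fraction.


K_15 has (15 − 1)!/2 = 43589145600 labelled Hamiltonian cycles.
For each such Hamiltonian cycle H, let X_H = 1 if all 15 edges of H are present in G. Then P[X_H = 1] = p^{15} = (8/15)^{15} = 35184372088832/437893890380859375.
By linearity: E[X] = Σ_H E[X_H] = 43589145600 · p^{15} = 43589145600 · 35184372088832/437893890380859375 = 252453780711880523776/72081298828125.
Numerically: E[X] ≈ 3.502e+06.

E[X] = 43589145600 · (8/15)^{15} = 252453780711880523776/72081298828125 ≈ 3.502e+06.


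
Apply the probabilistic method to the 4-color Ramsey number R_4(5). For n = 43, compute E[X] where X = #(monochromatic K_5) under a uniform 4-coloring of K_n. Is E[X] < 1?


E[X] = C(43, 5) · 4^{1 − 10} = 962598 · 4^{−9} = 962598/262144.
As a reduced fraction: E[X] = 481299/131072 ≈ 3.672.
Is E[X] < 1? NO.
Since E[X] ≥ 1, the first-moment bound is inconclusive at n = 43; it does NOT by itself certify R_4(5) > 43.

E[X] = 481299/131072 ≈ 3.672; E[X] ≥ 1; first-moment method inconclusive here.


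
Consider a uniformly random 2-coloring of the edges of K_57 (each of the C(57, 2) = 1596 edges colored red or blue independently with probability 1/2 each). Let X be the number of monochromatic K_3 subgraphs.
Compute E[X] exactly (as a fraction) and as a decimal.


Let X = Σ_S X_S over the C(57, 3) = 29260 subsets S of size 3, where X_S = 1 if the K_3 on S is monochromatic.
For a fixed S, the K_3 on S has C(3, 2) = 3 edges. P[all 3 edges red] = (1/2)^3, and likewise for blue, so P[monochromatic] = 2·(1/2)^3 = 2^{1 − 3} = 1/4.
By linearity of expectation: E[X] = C(57, 3) · 2^{1 − 3} = 29260 · 1/4 = 7315.
Numerically: E[X] ≈ 7315.000000.

E[X] = C(57,3)·2^(1−C(3,2)) = 7315 ≈ 7315.000000.


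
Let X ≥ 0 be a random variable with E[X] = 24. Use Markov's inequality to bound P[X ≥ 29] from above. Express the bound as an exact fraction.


μ = E[X] = 24, a = 29.
Markov: P[X ≥ 29] ≤ μ/a = (24)/29 = 24/29.
Numerically: ≈ 0.8276.
(Since a = 29 > μ = 24.0000, the bound 24/29 is < 1 and informative.)

P[X ≥ 29] ≤ 24/29 ≈ 0.8276.


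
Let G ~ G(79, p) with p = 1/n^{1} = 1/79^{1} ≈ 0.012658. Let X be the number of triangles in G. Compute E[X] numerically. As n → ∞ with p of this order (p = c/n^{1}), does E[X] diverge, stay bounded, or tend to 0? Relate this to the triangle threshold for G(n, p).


Number of potential triangles: C(79, 3) = 79079.
Each occurs with probability p³ ≈ (0.012658)³ ≈ 2.0282371e-06.
By linearity: E[X] = C(79, 3)·p³ ≈ 79079 · 2.0282371e-06 ≈ 0.16039.
Here α = 1, so p = 1/n is exactly at the triangle threshold p ~ 1/n. Asymptotically E[X] → c³/6 = 1³/6 = 1/6 ≈ 0.16667, a bounded constant. In this regime the triangle count is asymptotically Poisson(c³/6).

E[X] ≈ 0.16039; in regime p = Θ(1/n^{1}) E[X] stays bounded (at the triangle threshold p ~ 1/n).


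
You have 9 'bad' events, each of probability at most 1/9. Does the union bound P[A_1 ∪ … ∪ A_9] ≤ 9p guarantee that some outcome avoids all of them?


Union bound: P[∪_{i=1}^{9} A_i] ≤ Σ_i P[A_i] ≤ 9·p = 9·(1/9) = 1.
Numerically: 1 ≈ 1.000000.
Is 1 < 1? NO.
Since the bound 1 is ≥ 1, the union bound is uninformative here; it does NOT by itself certify existence.

9·p = 1 ≈ 1.000000; existence NOT certified by the union bound.


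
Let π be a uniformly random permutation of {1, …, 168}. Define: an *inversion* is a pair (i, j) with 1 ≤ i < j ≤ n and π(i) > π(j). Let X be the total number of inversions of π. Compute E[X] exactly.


Write X = Σ X_I over the C(168, 2) = 14028 pairs i < j, with X_I the indicator of one inversion.
There are 14028 indicators.
For each fixed pair i < j, the values π(i) and π(j) are two distinct elements of {1, …, 168} in uniformly random order; by symmetry P[π(i) > π(j)] = 1/2.
By linearity: E[X] = 14028 · (1/2) = C(168, 2) · (1/2) = 14028/2 = 7014 ≈ 7014.000.

E[X] = 7014 = 7014.000.


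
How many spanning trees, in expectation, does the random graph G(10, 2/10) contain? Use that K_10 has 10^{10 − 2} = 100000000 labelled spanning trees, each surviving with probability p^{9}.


K_10 has 10^{10 − 2} = 100000000 labelled spanning trees.
For each such spanning tree H, let X_H = 1 if all 9 edges of H are present in G. Then P[X_H = 1] = p^{9} = (1/5)^{9} = 1/1953125.
By linearity: E[X] = Σ_H E[X_H] = 100000000 · p^{9} = 100000000 · 1/1953125 = 256/5.
Numerically: E[X] ≈ 51.2.

E[X] = 100000000 · (1/5)^{9} = 256/5 ≈ 51.2.


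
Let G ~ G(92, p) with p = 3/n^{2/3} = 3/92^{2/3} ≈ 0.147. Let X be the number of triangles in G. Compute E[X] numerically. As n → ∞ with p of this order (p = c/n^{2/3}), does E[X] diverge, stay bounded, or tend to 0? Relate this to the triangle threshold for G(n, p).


Number of potential triangles: C(92, 3) = 125580.
Each occurs with probability p³ ≈ (0.147)³ ≈ 3.18998e-03.
By linearity: E[X] = C(92, 3)·p³ ≈ 125580 · 3.18998e-03 ≈ 400.598.
Since α = 2/3 < 1, p = c/n^{2/3} ≫ 1/n is above the triangle threshold p ~ 1/n. Asymptotically E[X] ~ (c³/6)·n^{3(1−α)} = (3³/6)·n^{1} → ∞; triangles are abundant w.h.p.

E[X] ≈ 400.598; in regime p = Θ(1/n^{2/3}) E[X] diverges (above the triangle threshold p ~ 1/n).


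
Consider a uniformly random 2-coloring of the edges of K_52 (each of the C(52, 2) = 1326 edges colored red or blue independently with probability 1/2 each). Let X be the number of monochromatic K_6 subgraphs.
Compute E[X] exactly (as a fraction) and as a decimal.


Let X = Σ_S X_S over the C(52, 6) = 20358520 subsets S of size 6, where X_S = 1 if the K_6 on S is monochromatic.
For a fixed S, the K_6 on S has C(6, 2) = 15 edges. P[all 15 edges red] = (1/2)^15, and likewise for blue, so P[monochromatic] = 2·(1/2)^15 = 2^{1 − 15} = 1/16384.
By linearity of expectation: E[X] = C(52, 6) · 2^{1 − 15} = 20358520 · 1/16384 = 2544815/2048.
Numerically: E[X] ≈ 1242.58545.

E[X] = C(52,6)·2^(1−C(6,2)) = 2544815/2048 ≈ 1242.58545.


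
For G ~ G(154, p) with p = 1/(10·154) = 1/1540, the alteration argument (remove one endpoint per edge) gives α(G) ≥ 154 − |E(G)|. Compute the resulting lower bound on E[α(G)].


E[|E(G)|] = C(154, 2)·p = 11781 · (1/1540) = 153/20.
E[α(G)] ≥ n − E[|E(G)|] = 154 − 153/20 = 2927/20.
Numerically: ≈ 146.350000.
(This is only a lower bound; the true E[α(G)] may be larger.)

E[α(G)] ≥ 2927/20 ≈ 146.350000.


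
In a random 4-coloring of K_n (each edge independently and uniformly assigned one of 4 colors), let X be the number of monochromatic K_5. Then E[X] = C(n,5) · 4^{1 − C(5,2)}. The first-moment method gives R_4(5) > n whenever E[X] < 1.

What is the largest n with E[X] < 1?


We need C(n, 5) · 4^{1 − 10} < 1, i.e. C(n, 5) < 4^{10 − 1} = 262144.
Check values of n near the boundary:
  n = 32: C(32, 5) = 201376; 201376 < 262144? YES
  n = 33: C(33, 5) = 237336; 237336 < 262144? YES
  n = 34: C(34, 5) = 278256; 278256 < 262144? NO
  n = 35: C(35, 5) = 324632; 324632 < 262144? NO
The largest n with C(n, 5) < 262144 is n = 33 (where E[X] = 29667/32768 ≈ 0.90536). Hence R_4(5) > 33, i.e. R_4(5) ≥ 34.

Largest n = 33; hence R_4(5) > 33.


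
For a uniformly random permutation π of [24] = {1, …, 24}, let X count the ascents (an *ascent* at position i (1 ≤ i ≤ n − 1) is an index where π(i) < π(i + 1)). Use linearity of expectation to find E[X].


Write X = Σ X_I over i = 1, …, 23, with X_I the indicator of one ascent.
There are 23 indicators.
For each fixed i, the pair (π(i), π(i+1)) is a uniformly random ordered pair of distinct values from {1, …, 24}; by symmetry P[π(i) < π(i+1)] = 1/2.
By linearity: E[X] = 23 · (1/2) = (24 − 1) · (1/2) = 23/2 ≈ 11.50000.

E[X] = 23/2 = 11.50000.


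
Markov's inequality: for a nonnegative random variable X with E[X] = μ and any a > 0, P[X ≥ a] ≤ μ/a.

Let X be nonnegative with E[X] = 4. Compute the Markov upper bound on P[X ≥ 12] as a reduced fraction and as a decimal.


μ = E[X] = 4, a = 12.
Markov: P[X ≥ 12] ≤ μ/a = (4)/12 = 1/3.
Numerically: ≈ 0.333.
(Since a = 12 > μ = 4.000, the bound 1/3 is < 1 and informative.)

P[X ≥ 12] ≤ 1/3 ≈ 0.333.


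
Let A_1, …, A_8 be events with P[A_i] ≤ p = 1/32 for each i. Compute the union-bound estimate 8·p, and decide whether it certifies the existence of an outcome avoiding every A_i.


Union bound: P[∪_{i=1}^{8} A_i] ≤ Σ_i P[A_i] ≤ 8·p = 8·(1/32) = 1/4.
Numerically: 1/4 ≈ 0.2500.
Is 1/4 < 1? YES.
Since P[∪ A_i] ≤ 1/4 < 1, the complement has P[∩ A_i^c] ≥ 1 − 1/4 = 3/4 > 0, so some outcome avoids every A_i.

8·p = 1/4 ≈ 0.2500; existence CERTIFIED by the union bound.


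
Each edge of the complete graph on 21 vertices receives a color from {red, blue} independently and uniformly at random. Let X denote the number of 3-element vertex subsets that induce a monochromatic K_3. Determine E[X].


Let X = Σ_S X_S over the C(21, 3) = 1330 subsets S of size 3, where X_S = 1 if the K_3 on S is monochromatic.
For a fixed S, the K_3 on S has C(3, 2) = 3 edges. P[all 3 edges red] = (1/2)^3, and likewise for blue, so P[monochromatic] = 2·(1/2)^3 = 2^{1 − 3} = 1/4.
By linearity: E[X] = C(21, 3) · 2^{1 − 3} = 1330 · 1/4 = 665/2.
Numerically: E[X] ≈ 332.500000.

E[X] = C(21,3)·2^(1−C(3,2)) = 665/2 ≈ 332.500000.


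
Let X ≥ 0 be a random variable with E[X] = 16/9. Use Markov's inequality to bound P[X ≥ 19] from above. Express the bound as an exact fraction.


μ = E[X] = 16/9, a = 19.
Markov: P[X ≥ 19] ≤ μ/a = (16/9)/19 = 16/171.
Numerically: ≈ 0.093567.
(Since a = 19 > μ = 1.777778, the bound 16/171 is < 1 and informative.)

P[X ≥ 19] ≤ 16/171 ≈ 0.093567.


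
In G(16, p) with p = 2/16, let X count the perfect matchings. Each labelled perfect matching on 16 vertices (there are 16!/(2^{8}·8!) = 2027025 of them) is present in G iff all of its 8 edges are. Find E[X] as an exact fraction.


K_16 has 16!/(2^{8}·8!) = 2027025 labelled perfect matchings.
For each such perfect matching H, let X_H = 1 if all 8 edges of H are present in G. Then P[X_H = 1] = p^{8} = (1/8)^{8} = 1/16777216.
Summing the indicators: E[X] = Σ_H E[X_H] = 2027025 · p^{8} = 2027025 · 1/16777216 = 2027025/16777216.
Numerically: E[X] ≈ 0.12082.

E[X] = 2027025 · (1/8)^{8} = 2027025/16777216 ≈ 0.12082.


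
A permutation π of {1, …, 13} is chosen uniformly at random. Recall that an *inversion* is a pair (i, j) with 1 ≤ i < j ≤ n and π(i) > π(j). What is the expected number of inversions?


Write X = Σ X_I over the C(13, 2) = 78 pairs i < j, with X_I the indicator of one inversion.
There are 78 indicators.
For each fixed pair i < j, the values π(i) and π(j) are two distinct elements of {1, …, 13} in uniformly random order; by symmetry P[π(i) > π(j)] = 1/2.
By linearity: E[X] = 78 · (1/2) = C(13, 2) · (1/2) = 78/2 = 39 ≈ 39.000000.

E[X] = 39 = 39.000000.


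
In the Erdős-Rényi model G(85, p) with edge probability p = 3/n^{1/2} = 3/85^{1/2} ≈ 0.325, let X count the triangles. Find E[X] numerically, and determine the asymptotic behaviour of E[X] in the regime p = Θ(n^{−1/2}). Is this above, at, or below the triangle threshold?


Number of potential triangles: C(85, 3) = 98770.
Each occurs with probability p³ ≈ (0.325)³ ≈ 3.44537e-02.
By linearity: E[X] = C(85, 3)·p³ ≈ 98770 · 3.44537e-02 ≈ 3402.988.
Since α = 1/2 < 1, p = c/n^{1/2} ≫ 1/n is above the triangle threshold p ~ 1/n. Asymptotically E[X] ~ (c³/6)·n^{3(1−α)} = (3³/6)·n^{1.5} → ∞; triangles are abundant w.h.p.

E[X] ≈ 3402.988; in regime p = Θ(1/n^{1/2}) E[X] diverges (above the triangle threshold p ~ 1/n).


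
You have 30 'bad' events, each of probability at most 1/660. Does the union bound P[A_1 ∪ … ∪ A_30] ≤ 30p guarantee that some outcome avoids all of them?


Union bound: P[∪_{i=1}^{30} A_i] ≤ Σ_i P[A_i] ≤ 30·p = 30·(1/660) = 1/22.
Numerically: 1/22 ≈ 0.045.
Is 1/22 < 1? YES.
Since P[∪ A_i] ≤ 1/22 < 1, the complement has P[∩ A_i^c] ≥ 1 − 1/22 = 21/22 > 0, so some outcome avoids every A_i.

30·p = 1/22 ≈ 0.045; existence CERTIFIED by the union bound.


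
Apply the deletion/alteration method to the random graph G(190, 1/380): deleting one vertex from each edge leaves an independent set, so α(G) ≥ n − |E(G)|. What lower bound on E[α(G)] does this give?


E[|E(G)|] = C(190, 2)·p = 17955 · (1/380) = 189/4.
E[α(G)] ≥ n − E[|E(G)|] = 190 − 189/4 = 571/4.
Numerically: ≈ 142.75000.
(This is only a lower bound; the true E[α(G)] may be larger.)

E[α(G)] ≥ 571/4 ≈ 142.75000.


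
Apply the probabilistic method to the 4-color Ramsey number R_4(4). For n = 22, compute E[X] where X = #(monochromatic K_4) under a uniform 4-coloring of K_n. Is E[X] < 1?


E[X] = C(22, 4) · 4^{1 − 6} = 7315 · 4^{−5} = 7315/1024.
As a reduced fraction: E[X] = 7315/1024 ≈ 7.14355.
Is E[X] < 1? NO.
Since E[X] ≥ 1, the first-moment bound is inconclusive at n = 22; it does NOT by itself certify R_4(4) > 22.

E[X] = 7315/1024 ≈ 7.14355; E[X] ≥ 1; first-moment method inconclusive here.


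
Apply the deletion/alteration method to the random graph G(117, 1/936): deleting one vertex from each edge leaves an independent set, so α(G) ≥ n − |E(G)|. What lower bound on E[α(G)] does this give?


E[|E(G)|] = C(117, 2)·p = 6786 · (1/936) = 29/4.
E[α(G)] ≥ n − E[|E(G)|] = 117 − 29/4 = 439/4.
Numerically: ≈ 109.750.
(This is only a lower bound; the true E[α(G)] may be larger.)

E[α(G)] ≥ 439/4 ≈ 109.750.


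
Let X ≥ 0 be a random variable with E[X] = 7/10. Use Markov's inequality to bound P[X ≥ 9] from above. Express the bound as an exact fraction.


μ = E[X] = 7/10, a = 9.
Markov: P[X ≥ 9] ≤ μ/a = (7/10)/9 = 7/90.
Numerically: ≈ 0.078.
(Since a = 9 > μ = 0.700, the bound 7/90 is < 1 and informative.)

P[X ≥ 9] ≤ 7/90 ≈ 0.078.


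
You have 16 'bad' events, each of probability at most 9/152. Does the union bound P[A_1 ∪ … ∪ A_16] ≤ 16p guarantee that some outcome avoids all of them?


Union bound: P[∪_{i=1}^{16} A_i] ≤ Σ_i P[A_i] ≤ 16·p = 16·(9/152) = 18/19.
Numerically: 18/19 ≈ 0.94737.
Is 18/19 < 1? YES.
Since P[∪ A_i] ≤ 18/19 < 1, the complement has P[∩ A_i^c] ≥ 1 − 18/19 = 1/19 > 0, so some outcome avoids every A_i.

16·p = 18/19 ≈ 0.94737; existence CERTIFIED by the union bound.


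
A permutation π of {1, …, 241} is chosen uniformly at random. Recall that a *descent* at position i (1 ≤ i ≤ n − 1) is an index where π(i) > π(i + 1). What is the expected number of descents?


Write X = Σ X_I over i = 1, …, 240, with X_I the indicator of one descent.
There are 240 indicators.
For each fixed i, the pair (π(i), π(i+1)) is a uniformly random ordered pair of distinct values from {1, …, 241}; by symmetry P[π(i) > π(i+1)] = 1/2.
By linearity: E[X] = 240 · (1/2) = (241 − 1) · (1/2) = 120 ≈ 120.0000.

E[X] = 120 = 120.0000.


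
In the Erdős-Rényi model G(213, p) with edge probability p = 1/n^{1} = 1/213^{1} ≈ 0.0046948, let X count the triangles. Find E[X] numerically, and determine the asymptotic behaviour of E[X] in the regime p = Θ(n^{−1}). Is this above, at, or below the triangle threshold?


Number of potential triangles: C(213, 3) = 1587986.
Each occurs with probability p³ ≈ (0.0046948)³ ≈ 1.0348114e-07.
By linearity: E[X] = C(213, 3)·p³ ≈ 1587986 · 1.0348114e-07 ≈ 0.16433.
Here α = 1, so p = 1/n is exactly at the triangle threshold p ~ 1/n. Asymptotically E[X] → c³/6 = 1³/6 = 1/6 ≈ 0.16667, a bounded constant. In this regime the triangle count is asymptotically Poisson(c³/6).

E[X] ≈ 0.16433; in regime p = Θ(1/n^{1}) E[X] stays bounded (at the triangle threshold p ~ 1/n).


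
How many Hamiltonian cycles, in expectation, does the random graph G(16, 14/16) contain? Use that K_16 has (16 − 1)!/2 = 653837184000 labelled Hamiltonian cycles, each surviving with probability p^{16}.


K_16 has (16 − 1)!/2 = 653837184000 labelled Hamiltonian cycles.
For each such Hamiltonian cycle H, let X_H = 1 if all 16 edges of H are present in G. Then P[X_H = 1] = p^{16} = (7/8)^{16} = 33232930569601/281474976710656.
By linearity of expectation: E[X] = Σ_H E[X_H] = 653837184000 · p^{16} = 653837184000 · 33232930569601/281474976710656 = 21219654042671322112875/274877906944.
Numerically: E[X] ≈ 7.72e+10.

E[X] = 653837184000 · (7/8)^{16} = 21219654042671322112875/274877906944 ≈ 7.72e+10.


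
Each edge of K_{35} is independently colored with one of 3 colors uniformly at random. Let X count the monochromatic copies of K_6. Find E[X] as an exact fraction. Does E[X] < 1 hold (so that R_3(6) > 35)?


E[X] = C(35, 6) · 3^{1 − 15} = 1623160 · 3^{−14} = 1623160/4782969.
As a reduced fraction: E[X] = 1623160/4782969 ≈ 0.3394.
Is E[X] < 1? YES.
Since E[X] < 1, there exists a 3-coloring of K_{35} with no monochromatic K_6; hence R_3(6) > 35.

E[X] = 1623160/4782969 ≈ 0.3394; E[X] < 1, so R_3(6) > 35.


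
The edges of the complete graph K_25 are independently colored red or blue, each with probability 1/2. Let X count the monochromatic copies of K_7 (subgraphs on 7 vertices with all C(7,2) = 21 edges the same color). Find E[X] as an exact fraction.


Let X = Σ_S X_S over the C(25, 7) = 480700 subsets S of size 7, where X_S = 1 if the K_7 on S is monochromatic.
For a fixed S, the K_7 on S has C(7, 2) = 21 edges. P[all 21 edges red] = (1/2)^21, and likewise for blue, so P[monochromatic] = 2·(1/2)^21 = 2^{1 − 21} = 1/1048576.
Summing: E[X] = C(25, 7) · 2^{1 − 21} = 480700 · 1/1048576 = 120175/262144.
Numerically: E[X] ≈ 0.458.

E[X] = C(25,7)·2^(1−C(7,2)) = 120175/262144 ≈ 0.458.


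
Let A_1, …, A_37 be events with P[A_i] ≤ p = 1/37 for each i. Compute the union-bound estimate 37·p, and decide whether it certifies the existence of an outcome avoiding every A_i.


Union bound: P[∪_{i=1}^{37} A_i] ≤ Σ_i P[A_i] ≤ 37·p = 37·(1/37) = 1.
Numerically: 1 ≈ 1.000000.
Is 1 < 1? NO.
Since the bound 1 is ≥ 1, the union bound is uninformative here; it does NOT by itself certify existence.

37·p = 1 ≈ 1.000000; existence NOT certified by the union bound.
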